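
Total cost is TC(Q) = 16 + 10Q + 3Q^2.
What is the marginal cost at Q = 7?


MC = dTC/dQ = 10 + 2*3*Q
At Q = 7:
MC = 10 + 6*7
MC = 10 + 42 = 52

52


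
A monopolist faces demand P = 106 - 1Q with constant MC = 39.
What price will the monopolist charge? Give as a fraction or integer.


MR = 106 - 2Q
Set MR = MC: 106 - 2Q = 39
Q* = 67/2
Substitute into demand:
P* = 106 - 1*67/2 = 145/2

145/2


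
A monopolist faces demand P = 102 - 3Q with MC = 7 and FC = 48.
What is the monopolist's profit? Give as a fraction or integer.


MR = MC: 102 - 6Q = 7
Q* = 95/6
P* = 102 - 3*95/6 = 109/2
Profit = (P* - MC)*Q* - FC
= (109/2 - 7)*95/6 - 48
= 95/2*95/6 - 48
= 9025/12 - 48 = 8449/12

8449/12


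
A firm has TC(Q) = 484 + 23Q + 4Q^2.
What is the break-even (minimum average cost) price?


AC(Q) = 484/Q + 23 + 4Q
To minimize: dAC/dQ = -484/Q^2 + 4 = 0
Q^2 = 484/4 = 121
Q* = 11
Min AC = 484/11 + 23 + 4*11
Min AC = 44 + 23 + 44 = 111

111


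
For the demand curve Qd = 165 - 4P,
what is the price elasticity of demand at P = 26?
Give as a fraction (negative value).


dQ/dP = -4
At P = 26: Q = 165 - 4*26 = 61
E = (dQ/dP)(P/Q) = (-4)(26/61) = -104/61

-104/61


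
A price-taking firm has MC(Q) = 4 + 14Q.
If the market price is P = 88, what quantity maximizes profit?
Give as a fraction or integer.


In perfect competition, profit is maximized where P = MC.
88 = 4 + 14Q
84 = 14Q
Q* = 84/14 = 6

6


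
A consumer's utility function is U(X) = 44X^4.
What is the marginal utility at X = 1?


MU = dU/dX = 44*4*X^(4-1)
MU = 176*X^3
At X = 1:
MU = 176 * 1^3
MU = 176 * 1 = 176

176


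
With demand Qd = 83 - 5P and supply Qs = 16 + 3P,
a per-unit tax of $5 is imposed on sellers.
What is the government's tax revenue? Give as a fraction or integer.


With tax on sellers, new supply: Qs' = 16 + 3(P - 5)
= 1 + 3P
New equilibrium quantity:
Q_new = 127/4
Tax revenue = tax * Q_new = 5 * 127/4 = 635/4

635/4


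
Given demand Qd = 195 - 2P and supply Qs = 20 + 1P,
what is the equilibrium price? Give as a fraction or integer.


At equilibrium, Qd = Qs.
195 - 2P = 20 + 1P
195 - 20 = 2P + 1P
175 = 3P
P* = 175/3 = 175/3

175/3


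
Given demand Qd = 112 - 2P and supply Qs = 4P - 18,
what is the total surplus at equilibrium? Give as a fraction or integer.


Find equilibrium: 112 - 2P = 4P - 18
112 + 18 = 6P
P* = 130/6 = 65/3
Q* = 4*65/3 - 18 = 206/3
Inverse demand: P = 56 - Q/2, so P_max = 56
Inverse supply: P = 9/2 + Q/4, so P_min = 9/2
CS = (1/2) * 206/3 * (56 - 65/3) = 10609/9
PS = (1/2) * 206/3 * (65/3 - 9/2) = 10609/18
TS = CS + PS = 10609/9 + 10609/18 = 10609/6

10609/6


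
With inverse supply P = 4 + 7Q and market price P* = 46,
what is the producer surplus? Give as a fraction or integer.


Minimum supply price (at Q=0): P_min = 4
Quantity supplied at P* = 46:
Q* = (46 - 4)/7 = 6
PS = (1/2) * Q* * (P* - P_min)
PS = (1/2) * 6 * (46 - 4)
PS = (1/2) * 6 * 42 = 126

126


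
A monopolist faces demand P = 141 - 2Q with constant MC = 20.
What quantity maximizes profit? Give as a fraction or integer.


TR = P*Q = (141 - 2Q)Q = 141Q - 2Q^2
MR = dTR/dQ = 141 - 4Q
Set MR = MC:
141 - 4Q = 20
121 = 4Q
Q* = 121/4 = 121/4

121/4


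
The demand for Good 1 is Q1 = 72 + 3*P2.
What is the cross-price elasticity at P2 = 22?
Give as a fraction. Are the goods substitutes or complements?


dQ1/dP2 = 3
At P2 = 22: Q1 = 72 + 3*22 = 138
Exy = (dQ1/dP2)(P2/Q1) = 3 * 22 / 138 = 11/23
Since Exy > 0, the goods are substitutes.

11/23 (substitutes)


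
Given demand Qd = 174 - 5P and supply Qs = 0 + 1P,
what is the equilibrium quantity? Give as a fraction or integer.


First find equilibrium price:
174 - 5P = 0 + 1P
P* = 174/6 = 29
Then substitute into demand:
Q* = 174 - 5 * 29 = 29

29


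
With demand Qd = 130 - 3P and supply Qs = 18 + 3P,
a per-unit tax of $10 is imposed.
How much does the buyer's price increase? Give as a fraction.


With a per-unit tax, the buyer's price increase depends on relative slopes.
Supply slope: d = 3, Demand slope: b = 3
Buyer's price increase = d * tax / (b + d)
= 3 * 10 / (3 + 3)
= 30 / 6 = 5

5


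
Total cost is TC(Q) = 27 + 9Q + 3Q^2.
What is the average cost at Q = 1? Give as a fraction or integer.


TC(1) = 27 + 9*1 + 3*1^2
TC(1) = 27 + 9 + 3 = 39
AC = TC/Q = 39/1 = 39

39


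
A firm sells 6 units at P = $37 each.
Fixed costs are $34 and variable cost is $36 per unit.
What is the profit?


Total Revenue = P * Q = 37 * 6 = $222
Total Cost = FC + VC*Q = 34 + 36*6 = $250
Profit = TR - TC = 222 - 250 = $-28

$-28


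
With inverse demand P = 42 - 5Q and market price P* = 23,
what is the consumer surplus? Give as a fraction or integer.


Maximum willingness to pay (at Q=0): P_max = 42
Quantity demanded at P* = 23:
Q* = (42 - 23)/5 = 19/5
CS = (1/2) * Q* * (P_max - P*)
CS = (1/2) * 19/5 * (42 - 23)
CS = (1/2) * 19/5 * 19 = 361/10

361/10


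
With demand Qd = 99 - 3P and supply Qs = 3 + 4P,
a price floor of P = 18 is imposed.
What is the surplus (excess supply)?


At P = 18:
Qd = 99 - 3*18 = 45
Qs = 3 + 4*18 = 75
Surplus = Qs - Qd = 75 - 45 = 30

30


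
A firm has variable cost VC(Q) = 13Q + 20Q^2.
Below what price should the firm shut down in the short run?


AVC(Q) = VC(Q)/Q = 13 + 20Q
AVC is increasing in Q, so minimum AVC is at Q -> 0+.
Min AVC = 13
The firm should shut down if P < 13.

13


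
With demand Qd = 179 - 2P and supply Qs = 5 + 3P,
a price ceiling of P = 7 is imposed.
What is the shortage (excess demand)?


At P = 7:
Qd = 179 - 2*7 = 165
Qs = 5 + 3*7 = 26
Shortage = Qd - Qs = 165 - 26 = 139

139


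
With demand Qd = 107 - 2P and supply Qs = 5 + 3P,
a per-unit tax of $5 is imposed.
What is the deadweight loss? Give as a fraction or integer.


Pre-tax equilibrium quantity: Q* = 331/5
Post-tax equilibrium quantity: Q_tax = 301/5
Reduction in quantity: Q* - Q_tax = 6
DWL = (1/2) * tax * (Q* - Q_tax)
DWL = (1/2) * 5 * 6 = 15

15


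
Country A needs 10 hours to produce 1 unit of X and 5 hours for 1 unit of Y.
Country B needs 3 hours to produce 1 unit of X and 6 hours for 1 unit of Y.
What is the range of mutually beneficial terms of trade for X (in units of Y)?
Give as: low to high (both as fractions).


Opportunity cost of X for Country A = hours_X / hours_Y = 10/5 = 2 units of Y
Opportunity cost of X for Country B = hours_X / hours_Y = 3/6 = 1/2 units of Y
Terms of trade must be between the two opportunity costs.
Range: 1/2 to 2

1/2 to 2


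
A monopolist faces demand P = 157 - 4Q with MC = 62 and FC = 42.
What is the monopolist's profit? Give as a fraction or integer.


MR = MC: 157 - 8Q = 62
Q* = 95/8
P* = 157 - 4*95/8 = 219/2
Profit = (P* - MC)*Q* - FC
= (219/2 - 62)*95/8 - 42
= 95/2*95/8 - 42
= 9025/16 - 42 = 8353/16

8353/16


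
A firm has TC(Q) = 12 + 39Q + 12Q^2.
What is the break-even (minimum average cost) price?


AC(Q) = 12/Q + 39 + 12Q
To minimize: dAC/dQ = -12/Q^2 + 12 = 0
Q^2 = 12/12 = 1
Q* = 1
Min AC = 12/1 + 39 + 12*1
Min AC = 12 + 39 + 12 = 63

63


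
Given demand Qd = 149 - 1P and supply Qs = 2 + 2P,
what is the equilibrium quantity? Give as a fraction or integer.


First find equilibrium price:
149 - 1P = 2 + 2P
P* = 147/3 = 49
Then substitute into demand:
Q* = 149 - 1 * 49 = 100

100


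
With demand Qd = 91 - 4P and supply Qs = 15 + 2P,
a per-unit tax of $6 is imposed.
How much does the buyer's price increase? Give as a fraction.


With a per-unit tax, the buyer's price increase depends on relative slopes.
Supply slope: d = 2, Demand slope: b = 4
Buyer's price increase = d * tax / (b + d)
= 2 * 6 / (4 + 2)
= 12 / 6 = 2

2


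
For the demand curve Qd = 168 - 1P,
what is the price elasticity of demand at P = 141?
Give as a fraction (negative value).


dQ/dP = -1
At P = 141: Q = 168 - 1*141 = 27
E = (dQ/dP)(P/Q) = (-1)(141/27) = -47/9

-47/9


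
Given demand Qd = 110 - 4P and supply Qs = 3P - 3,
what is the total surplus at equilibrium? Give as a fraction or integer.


Find equilibrium: 110 - 4P = 3P - 3
110 + 3 = 7P
P* = 113/7 = 113/7
Q* = 3*113/7 - 3 = 318/7
Inverse demand: P = 55/2 - Q/4, so P_max = 55/2
Inverse supply: P = 1 + Q/3, so P_min = 1
CS = (1/2) * 318/7 * (55/2 - 113/7) = 25281/98
PS = (1/2) * 318/7 * (113/7 - 1) = 16854/49
TS = CS + PS = 25281/98 + 16854/49 = 8427/14

8427/14


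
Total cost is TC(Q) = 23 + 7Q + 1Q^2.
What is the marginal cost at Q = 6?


MC = dTC/dQ = 7 + 2*1*Q
At Q = 6:
MC = 7 + 2*6
MC = 7 + 12 = 19

19


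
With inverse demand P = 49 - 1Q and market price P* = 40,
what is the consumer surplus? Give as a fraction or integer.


Maximum willingness to pay (at Q=0): P_max = 49
Quantity demanded at P* = 40:
Q* = (49 - 40)/1 = 9
CS = (1/2) * Q* * (P_max - P*)
CS = (1/2) * 9 * (49 - 40)
CS = (1/2) * 9 * 9 = 81/2

81/2


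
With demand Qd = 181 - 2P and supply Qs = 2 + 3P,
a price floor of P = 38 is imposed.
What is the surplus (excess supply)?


At P = 38:
Qd = 181 - 2*38 = 105
Qs = 2 + 3*38 = 116
Surplus = Qs - Qd = 116 - 105 = 11

11


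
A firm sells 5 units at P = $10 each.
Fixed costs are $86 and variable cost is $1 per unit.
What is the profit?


Total Revenue = P * Q = 10 * 5 = $50
Total Cost = FC + VC*Q = 86 + 1*5 = $91
Profit = TR - TC = 50 - 91 = $-41

$-41


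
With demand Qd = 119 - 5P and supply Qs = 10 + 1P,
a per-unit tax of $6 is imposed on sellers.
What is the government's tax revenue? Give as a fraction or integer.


With tax on sellers, new supply: Qs' = 10 + 1(P - 6)
= 4 + 1P
New equilibrium quantity:
Q_new = 139/6
Tax revenue = tax * Q_new = 6 * 139/6 = 139

139


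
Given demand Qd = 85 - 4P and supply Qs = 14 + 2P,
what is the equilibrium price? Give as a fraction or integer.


At equilibrium, Qd = Qs.
85 - 4P = 14 + 2P
85 - 14 = 4P + 2P
71 = 6P
P* = 71/6 = 71/6

71/6


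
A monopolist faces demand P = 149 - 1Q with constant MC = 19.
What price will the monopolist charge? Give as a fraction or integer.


MR = 149 - 2Q
Set MR = MC: 149 - 2Q = 19
Q* = 65
Substitute into demand:
P* = 149 - 1*65 = 84

84


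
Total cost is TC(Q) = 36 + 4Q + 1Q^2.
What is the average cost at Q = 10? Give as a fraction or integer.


TC(10) = 36 + 4*10 + 1*10^2
TC(10) = 36 + 40 + 100 = 176
AC = TC/Q = 176/10 = 88/5

88/5


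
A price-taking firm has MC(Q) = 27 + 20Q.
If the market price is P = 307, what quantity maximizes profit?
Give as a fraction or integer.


In perfect competition, profit is maximized where P = MC.
307 = 27 + 20Q
280 = 20Q
Q* = 280/20 = 14

14


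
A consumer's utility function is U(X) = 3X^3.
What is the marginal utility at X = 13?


MU = dU/dX = 3*3*X^(3-1)
MU = 9*X^2
At X = 13:
MU = 9 * 13^2
MU = 9 * 169 = 1521

1521


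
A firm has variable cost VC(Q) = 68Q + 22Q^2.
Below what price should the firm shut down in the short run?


AVC(Q) = VC(Q)/Q = 68 + 22Q
AVC is increasing in Q, so minimum AVC is at Q -> 0+.
Min AVC = 68
The firm should shut down if P < 68.

68


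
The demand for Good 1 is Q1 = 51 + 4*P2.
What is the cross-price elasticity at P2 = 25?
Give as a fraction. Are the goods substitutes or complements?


dQ1/dP2 = 4
At P2 = 25: Q1 = 51 + 4*25 = 151
Exy = (dQ1/dP2)(P2/Q1) = 4 * 25 / 151 = 100/151
Since Exy > 0, the goods are substitutes.

100/151 (substitutes)


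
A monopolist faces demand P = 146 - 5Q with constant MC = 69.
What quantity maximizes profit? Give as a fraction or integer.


TR = P*Q = (146 - 5Q)Q = 146Q - 5Q^2
MR = dTR/dQ = 146 - 10Q
Set MR = MC:
146 - 10Q = 69
77 = 10Q
Q* = 77/10 = 77/10

77/10


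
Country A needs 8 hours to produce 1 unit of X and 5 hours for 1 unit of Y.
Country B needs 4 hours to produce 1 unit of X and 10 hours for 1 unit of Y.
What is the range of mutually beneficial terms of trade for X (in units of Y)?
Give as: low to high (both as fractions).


Opportunity cost of X for Country A = hours_X / hours_Y = 8/5 = 8/5 units of Y
Opportunity cost of X for Country B = hours_X / hours_Y = 4/10 = 2/5 units of Y
Terms of trade must be between the two opportunity costs.
Range: 2/5 to 8/5

2/5 to 8/5


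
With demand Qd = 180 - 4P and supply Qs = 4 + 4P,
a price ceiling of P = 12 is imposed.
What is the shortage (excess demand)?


At P = 12:
Qd = 180 - 4*12 = 132
Qs = 4 + 4*12 = 52
Shortage = Qd - Qs = 132 - 52 = 80

80


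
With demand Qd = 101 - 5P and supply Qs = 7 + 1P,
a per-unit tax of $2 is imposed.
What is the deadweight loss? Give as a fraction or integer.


Pre-tax equilibrium quantity: Q* = 68/3
Post-tax equilibrium quantity: Q_tax = 21
Reduction in quantity: Q* - Q_tax = 5/3
DWL = (1/2) * tax * (Q* - Q_tax)
DWL = (1/2) * 2 * 5/3 = 5/3

5/3


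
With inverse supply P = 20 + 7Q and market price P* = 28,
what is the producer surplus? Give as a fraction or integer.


Minimum supply price (at Q=0): P_min = 20
Quantity supplied at P* = 28:
Q* = (28 - 20)/7 = 8/7
PS = (1/2) * Q* * (P* - P_min)
PS = (1/2) * 8/7 * (28 - 20)
PS = (1/2) * 8/7 * 8 = 32/7

32/7


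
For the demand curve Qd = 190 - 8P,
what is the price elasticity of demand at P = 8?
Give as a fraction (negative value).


dQ/dP = -8
At P = 8: Q = 190 - 8*8 = 126
E = (dQ/dP)(P/Q) = (-8)(8/126) = -32/63

-32/63


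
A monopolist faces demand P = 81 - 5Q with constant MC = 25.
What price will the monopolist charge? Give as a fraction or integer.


MR = 81 - 10Q
Set MR = MC: 81 - 10Q = 25
Q* = 28/5
Substitute into demand:
P* = 81 - 5*28/5 = 53

53


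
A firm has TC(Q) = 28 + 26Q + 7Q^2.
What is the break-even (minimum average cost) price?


AC(Q) = 28/Q + 26 + 7Q
To minimize: dAC/dQ = -28/Q^2 + 7 = 0
Q^2 = 28/7 = 4
Q* = 2
Min AC = 28/2 + 26 + 7*2
Min AC = 14 + 26 + 14 = 54

54


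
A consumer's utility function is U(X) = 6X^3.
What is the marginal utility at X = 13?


MU = dU/dX = 6*3*X^(3-1)
MU = 18*X^2
At X = 13:
MU = 18 * 13^2
MU = 18 * 169 = 3042

3042


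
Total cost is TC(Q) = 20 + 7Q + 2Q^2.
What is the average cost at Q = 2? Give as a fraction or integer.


TC(2) = 20 + 7*2 + 2*2^2
TC(2) = 20 + 14 + 8 = 42
AC = TC/Q = 42/2 = 21

21


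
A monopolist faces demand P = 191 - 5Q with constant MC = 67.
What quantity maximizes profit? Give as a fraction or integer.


TR = P*Q = (191 - 5Q)Q = 191Q - 5Q^2
MR = dTR/dQ = 191 - 10Q
Set MR = MC:
191 - 10Q = 67
124 = 10Q
Q* = 124/10 = 62/5

62/5


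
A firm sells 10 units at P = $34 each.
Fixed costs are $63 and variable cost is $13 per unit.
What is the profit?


Total Revenue = P * Q = 34 * 10 = $340
Total Cost = FC + VC*Q = 63 + 13*10 = $193
Profit = TR - TC = 340 - 193 = $147

$147


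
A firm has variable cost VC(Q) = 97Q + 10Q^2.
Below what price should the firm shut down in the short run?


AVC(Q) = VC(Q)/Q = 97 + 10Q
AVC is increasing in Q, so minimum AVC is at Q -> 0+.
Min AVC = 97
The firm should shut down if P < 97.

97


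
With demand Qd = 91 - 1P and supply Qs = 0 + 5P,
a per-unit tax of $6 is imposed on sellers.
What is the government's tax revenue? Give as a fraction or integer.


With tax on sellers, new supply: Qs' = 0 + 5(P - 6)
= 5P - 30
New equilibrium quantity:
Q_new = 425/6
Tax revenue = tax * Q_new = 6 * 425/6 = 425

425


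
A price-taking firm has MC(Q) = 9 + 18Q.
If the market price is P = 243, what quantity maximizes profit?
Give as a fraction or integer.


In perfect competition, profit is maximized where P = MC.
243 = 9 + 18Q
234 = 18Q
Q* = 234/18 = 13

13


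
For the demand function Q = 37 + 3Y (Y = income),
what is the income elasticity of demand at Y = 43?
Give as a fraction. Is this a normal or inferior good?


dQ/dY = 3
At Y = 43: Q = 37 + 3*43 = 166
Ey = (dQ/dY)(Y/Q) = 3 * 43 / 166 = 129/166
Since Ey > 0, this is a normal good.

129/166 (normal good)


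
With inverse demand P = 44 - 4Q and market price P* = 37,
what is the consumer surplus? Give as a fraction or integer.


Maximum willingness to pay (at Q=0): P_max = 44
Quantity demanded at P* = 37:
Q* = (44 - 37)/4 = 7/4
CS = (1/2) * Q* * (P_max - P*)
CS = (1/2) * 7/4 * (44 - 37)
CS = (1/2) * 7/4 * 7 = 49/8

49/8


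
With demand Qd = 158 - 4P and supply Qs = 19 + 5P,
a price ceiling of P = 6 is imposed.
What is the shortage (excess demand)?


At P = 6:
Qd = 158 - 4*6 = 134
Qs = 19 + 5*6 = 49
Shortage = Qd - Qs = 134 - 49 = 85

85


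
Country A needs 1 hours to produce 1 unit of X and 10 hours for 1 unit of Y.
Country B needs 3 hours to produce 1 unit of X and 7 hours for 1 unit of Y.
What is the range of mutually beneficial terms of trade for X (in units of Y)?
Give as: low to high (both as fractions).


Opportunity cost of X for Country A = hours_X / hours_Y = 1/10 = 1/10 units of Y
Opportunity cost of X for Country B = hours_X / hours_Y = 3/7 = 3/7 units of Y
Terms of trade must be between the two opportunity costs.
Range: 1/10 to 3/7

1/10 to 3/7


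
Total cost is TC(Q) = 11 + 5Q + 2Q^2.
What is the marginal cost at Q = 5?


MC = dTC/dQ = 5 + 2*2*Q
At Q = 5:
MC = 5 + 4*5
MC = 5 + 20 = 25

25


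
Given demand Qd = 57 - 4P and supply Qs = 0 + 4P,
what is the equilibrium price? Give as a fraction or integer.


At equilibrium, Qd = Qs.
57 - 4P = 0 + 4P
57 - 0 = 4P + 4P
57 = 8P
P* = 57/8 = 57/8

57/8


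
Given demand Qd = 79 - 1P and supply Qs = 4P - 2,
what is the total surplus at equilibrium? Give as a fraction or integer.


Find equilibrium: 79 - 1P = 4P - 2
79 + 2 = 5P
P* = 81/5 = 81/5
Q* = 4*81/5 - 2 = 314/5
Inverse demand: P = 79 - Q/1, so P_max = 79
Inverse supply: P = 1/2 + Q/4, so P_min = 1/2
CS = (1/2) * 314/5 * (79 - 81/5) = 49298/25
PS = (1/2) * 314/5 * (81/5 - 1/2) = 24649/50
TS = CS + PS = 49298/25 + 24649/50 = 24649/10

24649/10


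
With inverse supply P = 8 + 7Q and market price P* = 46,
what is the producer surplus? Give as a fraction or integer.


Minimum supply price (at Q=0): P_min = 8
Quantity supplied at P* = 46:
Q* = (46 - 8)/7 = 38/7
PS = (1/2) * Q* * (P* - P_min)
PS = (1/2) * 38/7 * (46 - 8)
PS = (1/2) * 38/7 * 38 = 722/7

722/7


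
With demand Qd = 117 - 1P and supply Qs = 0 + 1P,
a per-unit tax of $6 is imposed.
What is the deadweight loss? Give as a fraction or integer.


Pre-tax equilibrium quantity: Q* = 117/2
Post-tax equilibrium quantity: Q_tax = 111/2
Reduction in quantity: Q* - Q_tax = 3
DWL = (1/2) * tax * (Q* - Q_tax)
DWL = (1/2) * 6 * 3 = 9

9


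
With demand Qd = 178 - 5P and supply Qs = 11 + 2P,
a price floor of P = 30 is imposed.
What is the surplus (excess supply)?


At P = 30:
Qd = 178 - 5*30 = 28
Qs = 11 + 2*30 = 71
Surplus = Qs - Qd = 71 - 28 = 43

43


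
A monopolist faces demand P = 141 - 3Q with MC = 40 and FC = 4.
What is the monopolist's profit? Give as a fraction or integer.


MR = MC: 141 - 6Q = 40
Q* = 101/6
P* = 141 - 3*101/6 = 181/2
Profit = (P* - MC)*Q* - FC
= (181/2 - 40)*101/6 - 4
= 101/2*101/6 - 4
= 10201/12 - 4 = 10153/12

10153/12


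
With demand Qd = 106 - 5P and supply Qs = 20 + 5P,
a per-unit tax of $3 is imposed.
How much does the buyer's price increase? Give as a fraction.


With a per-unit tax, the buyer's price increase depends on relative slopes.
Supply slope: d = 5, Demand slope: b = 5
Buyer's price increase = d * tax / (b + d)
= 5 * 3 / (5 + 5)
= 15 / 10 = 3/2

3/2


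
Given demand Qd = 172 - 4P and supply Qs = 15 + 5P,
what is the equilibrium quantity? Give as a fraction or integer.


First find equilibrium price:
172 - 4P = 15 + 5P
P* = 157/9 = 157/9
Then substitute into demand:
Q* = 172 - 4 * 157/9 = 920/9

920/9


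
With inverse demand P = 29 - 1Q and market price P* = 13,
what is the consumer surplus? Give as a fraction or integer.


Maximum willingness to pay (at Q=0): P_max = 29
Quantity demanded at P* = 13:
Q* = (29 - 13)/1 = 16
CS = (1/2) * Q* * (P_max - P*)
CS = (1/2) * 16 * (29 - 13)
CS = (1/2) * 16 * 16 = 128

128


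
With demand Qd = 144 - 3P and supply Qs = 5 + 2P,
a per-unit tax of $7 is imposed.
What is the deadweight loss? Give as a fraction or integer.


Pre-tax equilibrium quantity: Q* = 303/5
Post-tax equilibrium quantity: Q_tax = 261/5
Reduction in quantity: Q* - Q_tax = 42/5
DWL = (1/2) * tax * (Q* - Q_tax)
DWL = (1/2) * 7 * 42/5 = 147/5

147/5


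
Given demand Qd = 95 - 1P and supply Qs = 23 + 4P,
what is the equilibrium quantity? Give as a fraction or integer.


First find equilibrium price:
95 - 1P = 23 + 4P
P* = 72/5 = 72/5
Then substitute into demand:
Q* = 95 - 1 * 72/5 = 403/5

403/5


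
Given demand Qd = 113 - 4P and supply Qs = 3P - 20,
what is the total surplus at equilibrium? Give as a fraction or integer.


Find equilibrium: 113 - 4P = 3P - 20
113 + 20 = 7P
P* = 133/7 = 19
Q* = 3*19 - 20 = 37
Inverse demand: P = 113/4 - Q/4, so P_max = 113/4
Inverse supply: P = 20/3 + Q/3, so P_min = 20/3
CS = (1/2) * 37 * (113/4 - 19) = 1369/8
PS = (1/2) * 37 * (19 - 20/3) = 1369/6
TS = CS + PS = 1369/8 + 1369/6 = 9583/24

9583/24


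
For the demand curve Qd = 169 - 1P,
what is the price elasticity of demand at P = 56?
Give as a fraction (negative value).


dQ/dP = -1
At P = 56: Q = 169 - 1*56 = 113
E = (dQ/dP)(P/Q) = (-1)(56/113) = -56/113

-56/113


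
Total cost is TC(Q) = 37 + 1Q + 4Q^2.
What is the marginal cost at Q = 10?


MC = dTC/dQ = 1 + 2*4*Q
At Q = 10:
MC = 1 + 8*10
MC = 1 + 80 = 81

81


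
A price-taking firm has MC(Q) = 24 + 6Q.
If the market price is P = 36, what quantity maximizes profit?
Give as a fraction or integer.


In perfect competition, profit is maximized where P = MC.
36 = 24 + 6Q
12 = 6Q
Q* = 12/6 = 2

2


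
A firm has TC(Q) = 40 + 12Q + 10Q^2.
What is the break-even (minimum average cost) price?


AC(Q) = 40/Q + 12 + 10Q
To minimize: dAC/dQ = -40/Q^2 + 10 = 0
Q^2 = 40/10 = 4
Q* = 2
Min AC = 40/2 + 12 + 10*2
Min AC = 20 + 12 + 20 = 52

52


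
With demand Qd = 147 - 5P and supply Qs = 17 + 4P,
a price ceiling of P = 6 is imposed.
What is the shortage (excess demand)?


At P = 6:
Qd = 147 - 5*6 = 117
Qs = 17 + 4*6 = 41
Shortage = Qd - Qs = 117 - 41 = 76

76


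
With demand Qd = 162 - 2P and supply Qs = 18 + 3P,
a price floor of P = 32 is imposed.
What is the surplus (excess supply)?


At P = 32:
Qd = 162 - 2*32 = 98
Qs = 18 + 3*32 = 114
Surplus = Qs - Qd = 114 - 98 = 16

16


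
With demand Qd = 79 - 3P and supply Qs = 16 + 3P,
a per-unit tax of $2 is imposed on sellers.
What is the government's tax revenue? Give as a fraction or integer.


With tax on sellers, new supply: Qs' = 16 + 3(P - 2)
= 10 + 3P
New equilibrium quantity:
Q_new = 89/2
Tax revenue = tax * Q_new = 2 * 89/2 = 89

89


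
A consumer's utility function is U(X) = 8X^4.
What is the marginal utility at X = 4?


MU = dU/dX = 8*4*X^(4-1)
MU = 32*X^3
At X = 4:
MU = 32 * 4^3
MU = 32 * 64 = 2048

2048


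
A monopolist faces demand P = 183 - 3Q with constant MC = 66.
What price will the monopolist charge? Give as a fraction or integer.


MR = 183 - 6Q
Set MR = MC: 183 - 6Q = 66
Q* = 39/2
Substitute into demand:
P* = 183 - 3*39/2 = 249/2

249/2


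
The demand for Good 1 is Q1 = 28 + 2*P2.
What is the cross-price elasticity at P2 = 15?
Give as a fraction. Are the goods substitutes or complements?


dQ1/dP2 = 2
At P2 = 15: Q1 = 28 + 2*15 = 58
Exy = (dQ1/dP2)(P2/Q1) = 2 * 15 / 58 = 15/29
Since Exy > 0, the goods are substitutes.

15/29 (substitutes)


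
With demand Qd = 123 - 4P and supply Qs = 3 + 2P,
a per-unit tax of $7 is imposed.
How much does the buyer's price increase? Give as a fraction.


With a per-unit tax, the buyer's price increase depends on relative slopes.
Supply slope: d = 2, Demand slope: b = 4
Buyer's price increase = d * tax / (b + d)
= 2 * 7 / (4 + 2)
= 14 / 6 = 7/3

7/3


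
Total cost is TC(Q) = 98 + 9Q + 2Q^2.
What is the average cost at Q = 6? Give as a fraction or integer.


TC(6) = 98 + 9*6 + 2*6^2
TC(6) = 98 + 54 + 72 = 224
AC = TC/Q = 224/6 = 112/3

112/3


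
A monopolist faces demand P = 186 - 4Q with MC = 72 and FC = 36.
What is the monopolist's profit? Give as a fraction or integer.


MR = MC: 186 - 8Q = 72
Q* = 57/4
P* = 186 - 4*57/4 = 129
Profit = (P* - MC)*Q* - FC
= (129 - 72)*57/4 - 36
= 57*57/4 - 36
= 3249/4 - 36 = 3105/4

3105/4


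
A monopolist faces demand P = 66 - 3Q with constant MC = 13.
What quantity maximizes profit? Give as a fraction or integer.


TR = P*Q = (66 - 3Q)Q = 66Q - 3Q^2
MR = dTR/dQ = 66 - 6Q
Set MR = MC:
66 - 6Q = 13
53 = 6Q
Q* = 53/6 = 53/6

53/6


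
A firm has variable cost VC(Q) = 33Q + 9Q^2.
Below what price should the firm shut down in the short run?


AVC(Q) = VC(Q)/Q = 33 + 9Q
AVC is increasing in Q, so minimum AVC is at Q -> 0+.
Min AVC = 33
The firm should shut down if P < 33.

33


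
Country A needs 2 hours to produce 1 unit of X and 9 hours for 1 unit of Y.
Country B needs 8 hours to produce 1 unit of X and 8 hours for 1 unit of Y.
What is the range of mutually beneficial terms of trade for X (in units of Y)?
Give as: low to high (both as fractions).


Opportunity cost of X for Country A = hours_X / hours_Y = 2/9 = 2/9 units of Y
Opportunity cost of X for Country B = hours_X / hours_Y = 8/8 = 1 units of Y
Terms of trade must be between the two opportunity costs.
Range: 2/9 to 1

2/9 to 1


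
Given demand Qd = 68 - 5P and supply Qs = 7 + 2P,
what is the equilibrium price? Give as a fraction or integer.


At equilibrium, Qd = Qs.
68 - 5P = 7 + 2P
68 - 7 = 5P + 2P
61 = 7P
P* = 61/7 = 61/7

61/7


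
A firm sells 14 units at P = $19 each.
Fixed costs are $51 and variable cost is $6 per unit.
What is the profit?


Total Revenue = P * Q = 19 * 14 = $266
Total Cost = FC + VC*Q = 51 + 6*14 = $135
Profit = TR - TC = 266 - 135 = $131

$131


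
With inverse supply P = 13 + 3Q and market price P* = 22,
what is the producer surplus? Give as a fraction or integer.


Minimum supply price (at Q=0): P_min = 13
Quantity supplied at P* = 22:
Q* = (22 - 13)/3 = 3
PS = (1/2) * Q* * (P* - P_min)
PS = (1/2) * 3 * (22 - 13)
PS = (1/2) * 3 * 9 = 27/2

27/2


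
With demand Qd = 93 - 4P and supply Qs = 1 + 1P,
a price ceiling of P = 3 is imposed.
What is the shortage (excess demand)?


At P = 3:
Qd = 93 - 4*3 = 81
Qs = 1 + 1*3 = 4
Shortage = Qd - Qs = 81 - 4 = 77

77


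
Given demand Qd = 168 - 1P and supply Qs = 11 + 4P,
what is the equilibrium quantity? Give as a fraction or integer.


First find equilibrium price:
168 - 1P = 11 + 4P
P* = 157/5 = 157/5
Then substitute into demand:
Q* = 168 - 1 * 157/5 = 683/5

683/5


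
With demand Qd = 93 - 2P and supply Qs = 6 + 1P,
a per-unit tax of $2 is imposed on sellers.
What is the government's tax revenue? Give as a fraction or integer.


With tax on sellers, new supply: Qs' = 6 + 1(P - 2)
= 4 + 1P
New equilibrium quantity:
Q_new = 101/3
Tax revenue = tax * Q_new = 2 * 101/3 = 202/3

202/3


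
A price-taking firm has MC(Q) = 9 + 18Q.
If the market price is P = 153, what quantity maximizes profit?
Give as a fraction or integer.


In perfect competition, profit is maximized where P = MC.
153 = 9 + 18Q
144 = 18Q
Q* = 144/18 = 8

8


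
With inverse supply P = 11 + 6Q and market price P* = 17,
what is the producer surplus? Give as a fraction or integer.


Minimum supply price (at Q=0): P_min = 11
Quantity supplied at P* = 17:
Q* = (17 - 11)/6 = 1
PS = (1/2) * Q* * (P* - P_min)
PS = (1/2) * 1 * (17 - 11)
PS = (1/2) * 1 * 6 = 3

3


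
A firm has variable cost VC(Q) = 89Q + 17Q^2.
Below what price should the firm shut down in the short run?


AVC(Q) = VC(Q)/Q = 89 + 17Q
AVC is increasing in Q, so minimum AVC is at Q -> 0+.
Min AVC = 89
The firm should shut down if P < 89.

89


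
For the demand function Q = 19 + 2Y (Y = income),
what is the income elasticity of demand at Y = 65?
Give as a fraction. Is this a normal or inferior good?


dQ/dY = 2
At Y = 65: Q = 19 + 2*65 = 149
Ey = (dQ/dY)(Y/Q) = 2 * 65 / 149 = 130/149
Since Ey > 0, this is a normal good.

130/149 (normal good)


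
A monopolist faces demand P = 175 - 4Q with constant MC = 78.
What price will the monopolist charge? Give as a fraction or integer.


MR = 175 - 8Q
Set MR = MC: 175 - 8Q = 78
Q* = 97/8
Substitute into demand:
P* = 175 - 4*97/8 = 253/2

253/2


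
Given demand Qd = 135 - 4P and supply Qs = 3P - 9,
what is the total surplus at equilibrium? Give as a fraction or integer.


Find equilibrium: 135 - 4P = 3P - 9
135 + 9 = 7P
P* = 144/7 = 144/7
Q* = 3*144/7 - 9 = 369/7
Inverse demand: P = 135/4 - Q/4, so P_max = 135/4
Inverse supply: P = 3 + Q/3, so P_min = 3
CS = (1/2) * 369/7 * (135/4 - 144/7) = 136161/392
PS = (1/2) * 369/7 * (144/7 - 3) = 45387/98
TS = CS + PS = 136161/392 + 45387/98 = 45387/56

45387/56


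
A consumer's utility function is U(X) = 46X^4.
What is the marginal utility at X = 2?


MU = dU/dX = 46*4*X^(4-1)
MU = 184*X^3
At X = 2:
MU = 184 * 2^3
MU = 184 * 8 = 1472

1472


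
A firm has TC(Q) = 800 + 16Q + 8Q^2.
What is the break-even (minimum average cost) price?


AC(Q) = 800/Q + 16 + 8Q
To minimize: dAC/dQ = -800/Q^2 + 8 = 0
Q^2 = 800/8 = 100
Q* = 10
Min AC = 800/10 + 16 + 8*10
Min AC = 80 + 16 + 80 = 176

176


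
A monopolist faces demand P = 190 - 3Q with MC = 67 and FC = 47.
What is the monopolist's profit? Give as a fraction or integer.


MR = MC: 190 - 6Q = 67
Q* = 41/2
P* = 190 - 3*41/2 = 257/2
Profit = (P* - MC)*Q* - FC
= (257/2 - 67)*41/2 - 47
= 123/2*41/2 - 47
= 5043/4 - 47 = 4855/4

4855/4


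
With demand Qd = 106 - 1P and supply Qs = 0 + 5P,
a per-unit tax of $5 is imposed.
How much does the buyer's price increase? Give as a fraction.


With a per-unit tax, the buyer's price increase depends on relative slopes.
Supply slope: d = 5, Demand slope: b = 1
Buyer's price increase = d * tax / (b + d)
= 5 * 5 / (1 + 5)
= 25 / 6 = 25/6

25/6


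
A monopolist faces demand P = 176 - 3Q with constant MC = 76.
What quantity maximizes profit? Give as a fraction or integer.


TR = P*Q = (176 - 3Q)Q = 176Q - 3Q^2
MR = dTR/dQ = 176 - 6Q
Set MR = MC:
176 - 6Q = 76
100 = 6Q
Q* = 100/6 = 50/3

50/3


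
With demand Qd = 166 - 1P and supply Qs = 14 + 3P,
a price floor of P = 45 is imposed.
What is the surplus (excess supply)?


At P = 45:
Qd = 166 - 1*45 = 121
Qs = 14 + 3*45 = 149
Surplus = Qs - Qd = 149 - 121 = 28

28


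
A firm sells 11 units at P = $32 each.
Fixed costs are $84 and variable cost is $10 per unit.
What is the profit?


Total Revenue = P * Q = 32 * 11 = $352
Total Cost = FC + VC*Q = 84 + 10*11 = $194
Profit = TR - TC = 352 - 194 = $158

$158


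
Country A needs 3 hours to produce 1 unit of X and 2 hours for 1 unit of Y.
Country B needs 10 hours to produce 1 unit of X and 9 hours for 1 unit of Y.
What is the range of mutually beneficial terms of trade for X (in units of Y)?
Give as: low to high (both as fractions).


Opportunity cost of X for Country A = hours_X / hours_Y = 3/2 = 3/2 units of Y
Opportunity cost of X for Country B = hours_X / hours_Y = 10/9 = 10/9 units of Y
Terms of trade must be between the two opportunity costs.
Range: 10/9 to 3/2

10/9 to 3/2


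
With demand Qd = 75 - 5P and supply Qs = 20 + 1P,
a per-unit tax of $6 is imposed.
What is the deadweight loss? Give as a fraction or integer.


Pre-tax equilibrium quantity: Q* = 175/6
Post-tax equilibrium quantity: Q_tax = 145/6
Reduction in quantity: Q* - Q_tax = 5
DWL = (1/2) * tax * (Q* - Q_tax)
DWL = (1/2) * 6 * 5 = 15

15


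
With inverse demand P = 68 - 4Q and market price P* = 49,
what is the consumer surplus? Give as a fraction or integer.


Maximum willingness to pay (at Q=0): P_max = 68
Quantity demanded at P* = 49:
Q* = (68 - 49)/4 = 19/4
CS = (1/2) * Q* * (P_max - P*)
CS = (1/2) * 19/4 * (68 - 49)
CS = (1/2) * 19/4 * 19 = 361/8

361/8


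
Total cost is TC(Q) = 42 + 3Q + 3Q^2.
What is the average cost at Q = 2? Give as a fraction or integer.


TC(2) = 42 + 3*2 + 3*2^2
TC(2) = 42 + 6 + 12 = 60
AC = TC/Q = 60/2 = 30

30


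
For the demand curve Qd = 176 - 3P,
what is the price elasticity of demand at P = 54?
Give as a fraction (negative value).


dQ/dP = -3
At P = 54: Q = 176 - 3*54 = 14
E = (dQ/dP)(P/Q) = (-3)(54/14) = -81/7

-81/7


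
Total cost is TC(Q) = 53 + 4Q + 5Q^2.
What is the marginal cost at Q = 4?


MC = dTC/dQ = 4 + 2*5*Q
At Q = 4:
MC = 4 + 10*4
MC = 4 + 40 = 44

44


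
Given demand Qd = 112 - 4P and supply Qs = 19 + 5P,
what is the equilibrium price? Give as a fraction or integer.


At equilibrium, Qd = Qs.
112 - 4P = 19 + 5P
112 - 19 = 4P + 5P
93 = 9P
P* = 93/9 = 31/3

31/3


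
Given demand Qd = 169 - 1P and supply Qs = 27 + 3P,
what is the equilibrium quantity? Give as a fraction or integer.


First find equilibrium price:
169 - 1P = 27 + 3P
P* = 142/4 = 71/2
Then substitute into demand:
Q* = 169 - 1 * 71/2 = 267/2

267/2


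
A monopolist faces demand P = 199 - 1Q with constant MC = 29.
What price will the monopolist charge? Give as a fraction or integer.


MR = 199 - 2Q
Set MR = MC: 199 - 2Q = 29
Q* = 85
Substitute into demand:
P* = 199 - 1*85 = 114

114


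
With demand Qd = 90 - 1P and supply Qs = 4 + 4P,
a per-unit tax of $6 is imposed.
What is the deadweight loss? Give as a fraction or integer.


Pre-tax equilibrium quantity: Q* = 364/5
Post-tax equilibrium quantity: Q_tax = 68
Reduction in quantity: Q* - Q_tax = 24/5
DWL = (1/2) * tax * (Q* - Q_tax)
DWL = (1/2) * 6 * 24/5 = 72/5

72/5


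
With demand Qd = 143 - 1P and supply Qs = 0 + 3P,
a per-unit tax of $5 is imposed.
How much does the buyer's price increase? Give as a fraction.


With a per-unit tax, the buyer's price increase depends on relative slopes.
Supply slope: d = 3, Demand slope: b = 1
Buyer's price increase = d * tax / (b + d)
= 3 * 5 / (1 + 3)
= 15 / 4 = 15/4

15/4


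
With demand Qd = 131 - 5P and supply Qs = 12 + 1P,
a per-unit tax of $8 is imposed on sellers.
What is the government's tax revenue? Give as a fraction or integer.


With tax on sellers, new supply: Qs' = 12 + 1(P - 8)
= 4 + 1P
New equilibrium quantity:
Q_new = 151/6
Tax revenue = tax * Q_new = 8 * 151/6 = 604/3

604/3


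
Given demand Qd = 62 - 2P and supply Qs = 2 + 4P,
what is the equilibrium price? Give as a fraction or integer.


At equilibrium, Qd = Qs.
62 - 2P = 2 + 4P
62 - 2 = 2P + 4P
60 = 6P
P* = 60/6 = 10

10


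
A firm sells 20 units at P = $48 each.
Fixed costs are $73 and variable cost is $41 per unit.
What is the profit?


Total Revenue = P * Q = 48 * 20 = $960
Total Cost = FC + VC*Q = 73 + 41*20 = $893
Profit = TR - TC = 960 - 893 = $67

$67


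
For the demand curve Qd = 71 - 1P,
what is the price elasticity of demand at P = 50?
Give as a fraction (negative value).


dQ/dP = -1
At P = 50: Q = 71 - 1*50 = 21
E = (dQ/dP)(P/Q) = (-1)(50/21) = -50/21

-50/21


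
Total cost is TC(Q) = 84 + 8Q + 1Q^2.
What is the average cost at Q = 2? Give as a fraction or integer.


TC(2) = 84 + 8*2 + 1*2^2
TC(2) = 84 + 16 + 4 = 104
AC = TC/Q = 104/2 = 52

52


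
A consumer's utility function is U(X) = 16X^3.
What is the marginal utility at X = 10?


MU = dU/dX = 16*3*X^(3-1)
MU = 48*X^2
At X = 10:
MU = 48 * 10^2
MU = 48 * 100 = 4800

4800


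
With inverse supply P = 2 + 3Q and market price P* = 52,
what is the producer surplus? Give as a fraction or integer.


Minimum supply price (at Q=0): P_min = 2
Quantity supplied at P* = 52:
Q* = (52 - 2)/3 = 50/3
PS = (1/2) * Q* * (P* - P_min)
PS = (1/2) * 50/3 * (52 - 2)
PS = (1/2) * 50/3 * 50 = 1250/3

1250/3


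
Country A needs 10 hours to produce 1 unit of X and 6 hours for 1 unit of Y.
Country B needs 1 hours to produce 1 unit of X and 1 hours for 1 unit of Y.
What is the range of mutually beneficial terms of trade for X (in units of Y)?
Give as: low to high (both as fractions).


Opportunity cost of X for Country A = hours_X / hours_Y = 10/6 = 5/3 units of Y
Opportunity cost of X for Country B = hours_X / hours_Y = 1/1 = 1 units of Y
Terms of trade must be between the two opportunity costs.
Range: 1 to 5/3

1 to 5/3


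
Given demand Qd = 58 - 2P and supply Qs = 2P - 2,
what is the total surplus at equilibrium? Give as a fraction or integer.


Find equilibrium: 58 - 2P = 2P - 2
58 + 2 = 4P
P* = 60/4 = 15
Q* = 2*15 - 2 = 28
Inverse demand: P = 29 - Q/2, so P_max = 29
Inverse supply: P = 1 + Q/2, so P_min = 1
CS = (1/2) * 28 * (29 - 15) = 196
PS = (1/2) * 28 * (15 - 1) = 196
TS = CS + PS = 196 + 196 = 392

392


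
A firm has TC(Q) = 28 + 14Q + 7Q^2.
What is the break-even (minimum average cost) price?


AC(Q) = 28/Q + 14 + 7Q
To minimize: dAC/dQ = -28/Q^2 + 7 = 0
Q^2 = 28/7 = 4
Q* = 2
Min AC = 28/2 + 14 + 7*2
Min AC = 14 + 14 + 14 = 42

42


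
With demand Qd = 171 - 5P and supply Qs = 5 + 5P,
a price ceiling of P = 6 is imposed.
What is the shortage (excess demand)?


At P = 6:
Qd = 171 - 5*6 = 141
Qs = 5 + 5*6 = 35
Shortage = Qd - Qs = 141 - 35 = 106

106


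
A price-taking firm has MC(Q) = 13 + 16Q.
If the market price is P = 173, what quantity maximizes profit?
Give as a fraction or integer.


In perfect competition, profit is maximized where P = MC.
173 = 13 + 16Q
160 = 16Q
Q* = 160/16 = 10

10


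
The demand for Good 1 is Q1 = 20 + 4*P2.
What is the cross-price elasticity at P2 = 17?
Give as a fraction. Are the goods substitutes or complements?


dQ1/dP2 = 4
At P2 = 17: Q1 = 20 + 4*17 = 88
Exy = (dQ1/dP2)(P2/Q1) = 4 * 17 / 88 = 17/22
Since Exy > 0, the goods are substitutes.

17/22 (substitutes)


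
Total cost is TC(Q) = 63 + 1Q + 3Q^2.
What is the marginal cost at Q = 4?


MC = dTC/dQ = 1 + 2*3*Q
At Q = 4:
MC = 1 + 6*4
MC = 1 + 24 = 25

25


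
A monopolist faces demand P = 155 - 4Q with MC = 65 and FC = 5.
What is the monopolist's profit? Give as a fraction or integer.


MR = MC: 155 - 8Q = 65
Q* = 45/4
P* = 155 - 4*45/4 = 110
Profit = (P* - MC)*Q* - FC
= (110 - 65)*45/4 - 5
= 45*45/4 - 5
= 2025/4 - 5 = 2005/4

2005/4


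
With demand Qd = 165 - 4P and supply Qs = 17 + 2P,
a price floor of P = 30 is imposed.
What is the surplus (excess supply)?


At P = 30:
Qd = 165 - 4*30 = 45
Qs = 17 + 2*30 = 77
Surplus = Qs - Qd = 77 - 45 = 32

32


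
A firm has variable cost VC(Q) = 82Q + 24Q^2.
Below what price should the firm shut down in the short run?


AVC(Q) = VC(Q)/Q = 82 + 24Q
AVC is increasing in Q, so minimum AVC is at Q -> 0+.
Min AVC = 82
The firm should shut down if P < 82.

82


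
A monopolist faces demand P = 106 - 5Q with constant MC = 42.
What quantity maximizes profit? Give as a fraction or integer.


TR = P*Q = (106 - 5Q)Q = 106Q - 5Q^2
MR = dTR/dQ = 106 - 10Q
Set MR = MC:
106 - 10Q = 42
64 = 10Q
Q* = 64/10 = 32/5

32/5


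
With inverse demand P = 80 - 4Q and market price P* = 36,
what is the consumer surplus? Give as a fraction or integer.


Maximum willingness to pay (at Q=0): P_max = 80
Quantity demanded at P* = 36:
Q* = (80 - 36)/4 = 11
CS = (1/2) * Q* * (P_max - P*)
CS = (1/2) * 11 * (80 - 36)
CS = (1/2) * 11 * 44 = 242

242


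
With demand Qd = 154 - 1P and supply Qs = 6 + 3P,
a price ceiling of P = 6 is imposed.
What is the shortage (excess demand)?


At P = 6:
Qd = 154 - 1*6 = 148
Qs = 6 + 3*6 = 24
Shortage = Qd - Qs = 148 - 24 = 124

124


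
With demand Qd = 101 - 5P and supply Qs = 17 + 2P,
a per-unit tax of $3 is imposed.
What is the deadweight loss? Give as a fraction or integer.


Pre-tax equilibrium quantity: Q* = 41
Post-tax equilibrium quantity: Q_tax = 257/7
Reduction in quantity: Q* - Q_tax = 30/7
DWL = (1/2) * tax * (Q* - Q_tax)
DWL = (1/2) * 3 * 30/7 = 45/7

45/7


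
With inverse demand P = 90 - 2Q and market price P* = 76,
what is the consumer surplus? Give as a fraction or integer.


Maximum willingness to pay (at Q=0): P_max = 90
Quantity demanded at P* = 76:
Q* = (90 - 76)/2 = 7
CS = (1/2) * Q* * (P_max - P*)
CS = (1/2) * 7 * (90 - 76)
CS = (1/2) * 7 * 14 = 49

49


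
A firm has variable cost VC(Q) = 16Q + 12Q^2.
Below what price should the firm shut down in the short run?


AVC(Q) = VC(Q)/Q = 16 + 12Q
AVC is increasing in Q, so minimum AVC is at Q -> 0+.
Min AVC = 16
The firm should shut down if P < 16.

16
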